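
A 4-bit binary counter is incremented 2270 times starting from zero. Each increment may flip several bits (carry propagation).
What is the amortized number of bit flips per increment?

Bit i flips on every 2^i-th increment, so over 2270 increments bit i flips floor(2270/2^i) times. Summing over i: total flips < 2 * 2270. Amortized: < 2 = O(1) per increment.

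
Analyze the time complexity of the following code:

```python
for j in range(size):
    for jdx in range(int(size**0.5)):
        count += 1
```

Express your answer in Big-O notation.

Time complexity: O(n * sqrt(n)).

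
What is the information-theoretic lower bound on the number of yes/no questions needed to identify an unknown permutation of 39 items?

There are 39! = 20397882081197443358640281739902897356800000000 permutations. Each yes/no question gives at most 1 bit, so at least ceil(log_2(20397882081197443358640281739902897356800000000)) = 154 questions are needed.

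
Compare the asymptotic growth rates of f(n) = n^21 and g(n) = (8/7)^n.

g(n) = (8/7)^n grows faster: (8/7)^n is exponential with base 8/7 > 1, dominating every polynomial.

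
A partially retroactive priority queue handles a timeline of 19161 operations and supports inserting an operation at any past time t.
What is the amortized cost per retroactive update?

Partially retroactive priority queues (Demaine-Iacono-Langerman) allow updates at past times with queries only at the present. With a balanced BST over the m = 19161 timeline events tracking bridges, each retroactive insert or delete is O(log m) amortized.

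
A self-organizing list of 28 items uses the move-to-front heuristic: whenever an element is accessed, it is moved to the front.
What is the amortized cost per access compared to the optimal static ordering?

With potential Phi = number of inversions between the MTF list and the optimal static list (at most C(28,2)), each access has amortized cost at most 2 * (cost under optimal static ordering). This is the move-to-front 2-competitiveness result.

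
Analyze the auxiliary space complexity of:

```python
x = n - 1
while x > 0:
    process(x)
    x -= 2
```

Space complexity: O(1).
Only a constant amount of auxiliary storage is used; nothing grows with n.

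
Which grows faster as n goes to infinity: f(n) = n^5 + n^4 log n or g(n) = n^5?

f(n) = n^5 + n^4 log n and g(n) = n^5 are Theta of each other: the lower-order n^4 log n term is o(n^5); both are Theta(n^5).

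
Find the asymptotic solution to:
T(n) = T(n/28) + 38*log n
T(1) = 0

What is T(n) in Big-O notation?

Each of the log_28(n) levels adds O(log n). T(n) = O(log^2 n).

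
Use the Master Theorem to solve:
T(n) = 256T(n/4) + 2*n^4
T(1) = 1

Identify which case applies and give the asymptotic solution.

a=256, b=4, f(n)=2*n^4.
log_4(256) = 4, so n^(log_b(a)) = n^4.
f(n) = Theta(n^4), so Case 2 applies.
T(n) = Theta(n^4 log n).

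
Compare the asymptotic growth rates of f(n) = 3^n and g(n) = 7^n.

g(n) = 7^n grows faster: (7/3)^n -> infinity since 7/3 > 1.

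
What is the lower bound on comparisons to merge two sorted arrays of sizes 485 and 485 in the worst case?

Adversary: with |485 - 485| <= 1 the inputs can be fully interleaved so that every adjacent pair in the merged output comes from different arrays. Then each of the 969 adjacent pairs must be directly compared, or the algorithm cannot determine their relative order. Standard merge meets this bound.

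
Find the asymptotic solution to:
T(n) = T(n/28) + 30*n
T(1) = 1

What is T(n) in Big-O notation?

Geometric series: 30*n*(1 + 1/28 + 1/28^2 + ...) = O(n). T(n) = O(n).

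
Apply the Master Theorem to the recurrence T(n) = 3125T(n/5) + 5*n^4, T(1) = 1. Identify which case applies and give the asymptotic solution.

a=3125, b=5, f(n)=5*n^4.
log_5(3125) = 5 > 4.
Since f(n) = O(n^4) is polynomially smaller than n^5, Case 1 applies.
T(n) = Theta(n^5).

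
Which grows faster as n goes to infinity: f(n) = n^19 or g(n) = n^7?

f(n) = n^19 grows faster: n^19/n^7 = n^12 -> infinity.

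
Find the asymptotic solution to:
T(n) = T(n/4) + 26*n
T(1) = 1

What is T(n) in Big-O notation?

Geometric series: 26*n*(1 + 1/4 + 1/4^2 + ...) = O(n). T(n) = O(n).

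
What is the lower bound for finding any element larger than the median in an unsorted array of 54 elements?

To find an element larger than the median of 54 elements, we must see Omega(n) elements. Without seeing enough elements, an adversary can make any unseen element the median.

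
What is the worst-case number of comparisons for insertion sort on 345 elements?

Insertion sort on reverse-sorted input: 1 + 2 + ... + (345-1) = 59340 comparisons.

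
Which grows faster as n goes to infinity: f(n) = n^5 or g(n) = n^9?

g(n) = n^9 grows faster: n^9/n^5 = n^4 -> infinity.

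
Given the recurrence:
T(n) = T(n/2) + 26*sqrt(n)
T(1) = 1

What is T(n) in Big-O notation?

Each level contributes sqrt(n/2^k). Geometric series with ratio 1/sqrt(2) < 1 sums to O(sqrt(n)).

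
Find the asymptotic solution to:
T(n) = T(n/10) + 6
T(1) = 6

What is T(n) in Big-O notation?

Each step divides n by 10 and adds 6. After log_10(n) steps, T(n) = O(log n).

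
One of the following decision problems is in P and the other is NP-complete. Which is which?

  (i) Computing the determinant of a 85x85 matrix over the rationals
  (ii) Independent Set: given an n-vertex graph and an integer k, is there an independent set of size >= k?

(i) is P: Gaussian elimination runs in O(n^3).
(ii) is NP-complete: complement of Clique (with k part of the input).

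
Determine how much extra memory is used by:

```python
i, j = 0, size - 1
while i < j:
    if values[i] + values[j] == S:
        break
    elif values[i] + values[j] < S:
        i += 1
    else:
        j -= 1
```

Space complexity: O(1).
Only a constant amount of auxiliary storage is used; nothing grows with n.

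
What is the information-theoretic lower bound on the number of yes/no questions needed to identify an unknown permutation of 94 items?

There are 94! = 108736615665674308027365285256786601004186803580182872307497374434045199869417927630229109214583415458560865651202385340530688000000000000000000000 permutations. Each yes/no question gives at most 1 bit, so at least ceil(log_2(108736615665674308027365285256786601004186803580182872307497374434045199869417927630229109214583415458560865651202385340530688000000000000000000000)) = 486 questions are needed.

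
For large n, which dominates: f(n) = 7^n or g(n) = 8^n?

g(n) = 8^n grows faster: (8/7)^n -> infinity since 8/7 > 1.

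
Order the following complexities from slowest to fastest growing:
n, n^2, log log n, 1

Ordered by growth rate: 1 < log log n < n < n^2.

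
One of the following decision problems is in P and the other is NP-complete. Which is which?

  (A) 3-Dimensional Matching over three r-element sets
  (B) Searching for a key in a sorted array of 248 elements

(A) is NP-complete: one of Karp's 21 NP-complete problems.
(B) is P: binary search runs in O(log n).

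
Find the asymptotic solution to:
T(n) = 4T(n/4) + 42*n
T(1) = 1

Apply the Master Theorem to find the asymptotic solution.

a=4, b=4, f(n)=42*n. log_4(4) = 1. Case 2: T(n) = O(n log n).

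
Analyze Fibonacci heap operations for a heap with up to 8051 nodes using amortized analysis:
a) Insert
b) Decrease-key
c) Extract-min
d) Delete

Fibonacci heaps use lazy consolidation. Potential function Phi = t + 2m (t = number of trees, m = marked nodes).
- Insert: O(1) actual, Delta Phi = +1 (one new tree) => O(1) amortized.
- Decrease-key: with c cascading cuts, actual cost is O(c); Delta Phi <= c - 2(c-1) + 2 = 4 - c (c new trees; >= c-1 marks cleared; <= 1 new mark). Amortized O(c) + (4 - c) = O(1).
- Extract-min: O(D(n) + t) actual; consolidation drops t to <= D(n)+1, so Delta Phi pays for the t term. D(n) = O(log n) for n = 8051 => O(log n) amortized.
- Delete: decrease-key to -inf then extract-min = O(log n).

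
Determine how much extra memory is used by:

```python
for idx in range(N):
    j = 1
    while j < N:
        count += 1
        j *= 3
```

Space complexity: O(1).
Only a constant amount of auxiliary storage is used; nothing grows with n.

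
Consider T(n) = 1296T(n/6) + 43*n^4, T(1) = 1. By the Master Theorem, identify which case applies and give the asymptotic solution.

a=1296, b=6, f(n)=43*n^4.
log_6(1296) = 4, so n^(log_b(a)) = n^4.
f(n) = Theta(n^4), so Case 2 applies.
T(n) = Theta(n^4 log n).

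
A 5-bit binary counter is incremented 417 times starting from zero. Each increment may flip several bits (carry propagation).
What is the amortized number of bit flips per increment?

Bit i flips on every 2^i-th increment, so over 417 increments bit i flips floor(417/2^i) times. Summing over i: total flips < 2 * 417. Amortized: < 2 = O(1) per increment.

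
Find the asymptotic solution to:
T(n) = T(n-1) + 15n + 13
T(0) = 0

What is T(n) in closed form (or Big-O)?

Dominant term in sum is 15*sum(i, i=1..n) = 15*n*(n+1)/2 = O(n^2).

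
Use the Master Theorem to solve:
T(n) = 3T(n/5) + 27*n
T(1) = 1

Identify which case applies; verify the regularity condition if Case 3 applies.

a=3, b=5, f(n)=27*n.
log_5(3) = 0.6826 < 1.
f(n) = Omega(n^(0.6826+epsilon)) for some epsilon > 0, so Case 3 is the candidate.
Regularity: a*f(n/b) = 3*27*(n/5)^1 = (3/5)*27*n^1 <= c*f(n) with c = 3/5 < 1. Satisfied.
Case 3: T(n) = Theta(n).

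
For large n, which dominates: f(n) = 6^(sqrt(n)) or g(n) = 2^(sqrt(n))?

f(n) = 6^(sqrt(n)) grows faster: ratio is (6/2)^(sqrt(n)) -> infinity since 6/2 > 1.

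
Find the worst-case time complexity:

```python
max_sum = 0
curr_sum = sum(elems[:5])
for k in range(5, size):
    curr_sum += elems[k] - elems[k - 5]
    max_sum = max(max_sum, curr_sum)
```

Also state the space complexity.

Time complexity: O(n).
Space complexity: O(1).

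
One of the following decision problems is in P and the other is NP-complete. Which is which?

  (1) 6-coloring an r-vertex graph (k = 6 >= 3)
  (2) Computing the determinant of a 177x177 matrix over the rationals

(1) is NP-complete: graph k-coloring for k>=3 is NP-complete by reduction from 3-SAT.
(2) is P: Gaussian elimination runs in O(n^3).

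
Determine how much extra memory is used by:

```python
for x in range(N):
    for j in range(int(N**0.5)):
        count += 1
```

Space complexity: O(1).
Only a constant amount of auxiliary storage is used; nothing grows with n.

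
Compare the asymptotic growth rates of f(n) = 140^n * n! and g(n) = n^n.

f(n) = 140^n * n! grows faster: by Stirling n! ~ sqrt(2 pi n)(n/e)^n, so 140^n n! / n^n ~ (140/e)^n sqrt(2 pi n) -> infinity since 140/e > 1.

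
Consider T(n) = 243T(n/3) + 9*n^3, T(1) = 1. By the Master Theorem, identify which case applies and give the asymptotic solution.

a=243, b=3, f(n)=9*n^3.
log_3(243) = 5 > 3.
Since f(n) = O(n^3) is polynomially smaller than n^5, Case 1 applies.
T(n) = Theta(n^5).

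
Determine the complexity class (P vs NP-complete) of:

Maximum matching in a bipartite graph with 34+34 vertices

This problem is in P: Hopcroft-Karp runs in O(E sqrt(V)).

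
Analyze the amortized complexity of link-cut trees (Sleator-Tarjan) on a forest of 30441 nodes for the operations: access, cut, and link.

Link-cut trees represent the forest using splay trees over preferred paths. With potential Phi = sum over nodes of log(size of virtual subtree), each access on 30441 nodes is O(log 30441) = O(log n) amortized by the splay-tree access lemma. Cut and link are O(1) plus one access.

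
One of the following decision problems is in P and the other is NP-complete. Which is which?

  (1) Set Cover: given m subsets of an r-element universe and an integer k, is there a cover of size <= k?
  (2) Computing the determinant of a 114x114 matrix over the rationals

(1) is NP-complete: one of Karp's 21 NP-complete problems (with k part of the input).
(2) is P: Gaussian elimination runs in O(n^3).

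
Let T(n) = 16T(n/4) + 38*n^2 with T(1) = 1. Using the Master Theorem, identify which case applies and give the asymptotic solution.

a=16, b=4, f(n)=38*n^2.
log_4(16) = 2, so n^(log_b(a)) = n^2.
f(n) = Theta(n^2), so Case 2 applies.
T(n) = Theta(n^2 log n).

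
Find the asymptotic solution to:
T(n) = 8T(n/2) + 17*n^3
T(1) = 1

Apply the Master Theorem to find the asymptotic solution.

a=8, b=2, f(n)=17*n^3. log_2(8) = 3. Case 2: T(n) = O(n^3 log n).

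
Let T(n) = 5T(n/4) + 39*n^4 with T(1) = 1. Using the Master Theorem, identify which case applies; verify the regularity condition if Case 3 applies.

a=5, b=4, f(n)=39*n^4.
log_4(5) = 1.161 < 4.
f(n) = Omega(n^(1.161+epsilon)) for some epsilon > 0, so Case 3 is the candidate.
Regularity: a*f(n/b) = 5*39*(n/4)^4 = (5/256)*39*n^4 <= c*f(n) with c = 5/256 < 1. Satisfied.
Case 3: T(n) = Theta(n^4).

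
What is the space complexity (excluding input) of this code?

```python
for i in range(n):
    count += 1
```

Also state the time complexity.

Space complexity: O(1).
Only a constant amount of auxiliary storage is used; nothing grows with n.
Time complexity: O(n).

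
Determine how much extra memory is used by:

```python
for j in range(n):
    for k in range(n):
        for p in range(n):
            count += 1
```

Space complexity: O(1).
Only a constant amount of auxiliary storage is used; nothing grows with n.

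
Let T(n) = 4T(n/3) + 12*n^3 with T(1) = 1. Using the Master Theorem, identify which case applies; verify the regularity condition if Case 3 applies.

a=4, b=3, f(n)=12*n^3.
log_3(4) = 1.262 < 3.
f(n) = Omega(n^(1.262+epsilon)) for some epsilon > 0, so Case 3 is the candidate.
Regularity: a*f(n/b) = 4*12*(n/3)^3 = (4/27)*12*n^3 <= c*f(n) with c = 4/27 < 1. Satisfied.
Case 3: T(n) = Theta(n^3).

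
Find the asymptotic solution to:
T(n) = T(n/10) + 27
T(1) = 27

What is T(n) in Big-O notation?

Each step divides n by 10 and adds 27. After log_10(n) steps, T(n) = O(log n).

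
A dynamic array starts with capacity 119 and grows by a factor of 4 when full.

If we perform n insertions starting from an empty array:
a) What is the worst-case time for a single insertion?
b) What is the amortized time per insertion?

(a) Worst-case single insertion: O(n) -- when the array is full at capacity c, the resize copies all c elements, and c can be Theta(n).
(b) Resizes happen at sizes 119, 476, 1904, ... Total copy cost for n insertions: 119 + 476 + ... = O(n) (geometric series with ratio 1/4). Amortized cost per insertion: O(n)/n = O(1).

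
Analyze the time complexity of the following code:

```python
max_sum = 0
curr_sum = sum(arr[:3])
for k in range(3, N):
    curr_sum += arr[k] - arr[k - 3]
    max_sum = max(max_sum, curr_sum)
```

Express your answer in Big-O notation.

Time complexity: O(n).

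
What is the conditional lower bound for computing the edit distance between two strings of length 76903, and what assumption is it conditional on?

Under SETH (the Strong Exponential Time Hypothesis), edit distance on length-76903 strings cannot be computed in O(n^(2-epsilon)) time for any epsilon > 0 (Backurs-Indyk). The reduction is from CNF-SAT via the orthogonal vectors problem.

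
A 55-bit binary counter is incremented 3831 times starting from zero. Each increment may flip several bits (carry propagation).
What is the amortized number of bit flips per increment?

Bit i flips on every 2^i-th increment, so over 3831 increments bit i flips floor(3831/2^i) times. Summing over i: total flips < 2 * 3831. Amortized: < 2 = O(1) per increment.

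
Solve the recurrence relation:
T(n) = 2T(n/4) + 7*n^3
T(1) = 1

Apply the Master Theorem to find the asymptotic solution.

a=2, b=4, f(n)=7*n^3. log_4(2) = 0.5 < 3. Case 3: T(n) = O(n^3).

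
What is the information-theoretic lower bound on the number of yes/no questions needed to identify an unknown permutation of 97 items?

There are 97! = 96192759682482119853328425949563698712343813919172976158104477319333745612481875498805879175589072651261284189679678167647067832320000000000000000000000 permutations. Each yes/no question gives at most 1 bit, so at least ceil(log_2(96192759682482119853328425949563698712343813919172976158104477319333745612481875498805879175589072651261284189679678167647067832320000000000000000000000)) = 505 questions are needed.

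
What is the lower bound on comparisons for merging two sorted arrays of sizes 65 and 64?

Adversary argument: with sizes 65 and 64 (differing by at most 1), interleave the two arrays so that every consecutive pair in the output comes from different inputs. Then each of the 128 adjacent output pairs must be directly compared, or the algorithm cannot determine their relative order. So 128 comparisons are necessary; standard merge achieves this.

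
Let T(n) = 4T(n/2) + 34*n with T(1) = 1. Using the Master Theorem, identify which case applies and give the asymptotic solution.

a=4, b=2, f(n)=34*n.
log_2(4) = 2 > 1.
Since f(n) = O(n^1) is polynomially smaller than n^2, Case 1 applies.
T(n) = Theta(n^2).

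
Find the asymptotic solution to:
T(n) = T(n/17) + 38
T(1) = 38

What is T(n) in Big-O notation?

Each step divides n by 17 and adds 38. After log_17(n) steps, T(n) = O(log n).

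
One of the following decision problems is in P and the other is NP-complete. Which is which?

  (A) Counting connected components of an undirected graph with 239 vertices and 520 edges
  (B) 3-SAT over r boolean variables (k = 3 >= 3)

(A) is P: BFS/DFS visits each vertex and edge once: O(V+E).
(B) is NP-complete: 3-SAT is NP-complete (Cook-Levin); k-SAT for k>=3 reduces from 3-SAT.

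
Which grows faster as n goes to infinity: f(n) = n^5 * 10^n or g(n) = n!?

g(n) = n! grows faster: by Stirling n! ~ (n/e)^n sqrt(2*pi*n); (n/e)^n eventually dominates n^5 * 10^n.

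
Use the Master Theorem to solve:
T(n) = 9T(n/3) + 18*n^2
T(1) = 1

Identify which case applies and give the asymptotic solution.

a=9, b=3, f(n)=18*n^2.
log_3(9) = 2, so n^(log_b(a)) = n^2.
f(n) = Theta(n^2), so Case 2 applies.
T(n) = Theta(n^2 log n).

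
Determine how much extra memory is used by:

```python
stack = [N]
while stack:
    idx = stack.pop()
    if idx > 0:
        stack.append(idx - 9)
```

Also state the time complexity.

Space complexity: O(1).
Only a constant amount of auxiliary storage is used; nothing grows with n.
Time complexity: O(n).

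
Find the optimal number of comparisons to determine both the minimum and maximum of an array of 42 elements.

Naive approach: 82 comparisons (41 for max + 41 for min).
Optimal: Compare elements in pairs first (floor(n/2) = 21 comparisons), then find max among winners and min among losers (20 comparisons each).
Total: ceil(3n/2) - 2 = 61 comparisons. An adversary argument shows this is also a lower bound.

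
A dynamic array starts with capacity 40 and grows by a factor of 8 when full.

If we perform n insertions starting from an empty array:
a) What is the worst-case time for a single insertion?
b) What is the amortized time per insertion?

(a) Worst-case single insertion: O(n) -- when the array is full at capacity c, the resize copies all c elements, and c can be Theta(n).
(b) Resizes happen at sizes 40, 320, 2560, ... Total copy cost for n insertions: 40 + 320 + ... = O(n) (geometric series with ratio 1/8). Amortized cost per insertion: O(n)/n = O(1).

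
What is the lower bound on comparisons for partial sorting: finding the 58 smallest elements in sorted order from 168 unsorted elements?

Finding 58 smallest of 168 in sorted order: Omega(168) to identify the 58 smallest, plus Omega(58 log 58) to sort them. Total: Omega(n + k log k).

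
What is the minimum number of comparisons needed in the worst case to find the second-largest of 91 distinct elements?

Lower bound: finding the max needs 91-1 comparisons. By the adversary weight-doubling argument, the max must personally win >= ceil(log_2(91)) = 7 comparisons; the 2nd-largest is among those 7 losers, needing 7-1 more comparisons. Total >= 91-1 + 7-1 = 96. A balanced knockout tournament achieves this.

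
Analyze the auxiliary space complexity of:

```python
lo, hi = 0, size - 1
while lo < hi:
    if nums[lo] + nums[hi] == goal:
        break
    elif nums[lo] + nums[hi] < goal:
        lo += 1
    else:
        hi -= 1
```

Space complexity: O(1).
Only a constant amount of auxiliary storage is used; nothing grows with n.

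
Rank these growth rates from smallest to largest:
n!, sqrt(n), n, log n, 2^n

Ordered by growth rate: log n < sqrt(n) < n < 2^n < n!.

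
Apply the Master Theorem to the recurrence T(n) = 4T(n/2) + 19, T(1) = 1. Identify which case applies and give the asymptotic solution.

a=4, b=2, f(n)=19.
log_2(4) = 2 > 0.
Since f(n) = O(n^0) is polynomially smaller than n^2, Case 1 applies.
T(n) = Theta(n^2).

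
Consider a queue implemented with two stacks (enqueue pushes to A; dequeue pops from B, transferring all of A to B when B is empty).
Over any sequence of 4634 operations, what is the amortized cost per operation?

Each element is pushed to A once, popped once, pushed to B once, and popped once: 4 unit operations over its lifetime. Over 4634 operations the total work is O(4634). Amortized O(1) per enqueue/dequeue.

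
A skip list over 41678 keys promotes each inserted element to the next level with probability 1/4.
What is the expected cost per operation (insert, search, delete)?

Expected number of levels is O(log_4(41678)) = O(log n). A search visits O(1) expected nodes per level over O(log n) levels. Insert/delete are a search plus O(1) pointer updates per level. Expected O(log n) per operation.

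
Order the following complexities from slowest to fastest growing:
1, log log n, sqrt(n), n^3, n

Ordered by growth rate: 1 < log log n < sqrt(n) < n < n^3.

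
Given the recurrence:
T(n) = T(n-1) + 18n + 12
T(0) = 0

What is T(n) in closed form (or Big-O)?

Dominant term in sum is 18*sum(i, i=1..n) = 18*n*(n+1)/2 = O(n^2).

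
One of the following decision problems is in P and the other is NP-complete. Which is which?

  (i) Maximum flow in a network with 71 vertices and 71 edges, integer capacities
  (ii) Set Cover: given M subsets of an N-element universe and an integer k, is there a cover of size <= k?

(i) is P: Edmonds-Karp / push-relabel run in polynomial time.
(ii) is NP-complete: one of Karp's 21 NP-complete problems (with k part of the input).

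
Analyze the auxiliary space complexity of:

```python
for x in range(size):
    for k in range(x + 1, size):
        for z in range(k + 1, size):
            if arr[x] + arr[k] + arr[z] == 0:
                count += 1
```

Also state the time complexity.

Space complexity: O(1).
Only a constant amount of auxiliary storage is used; nothing grows with n.
Time complexity: O(n^3).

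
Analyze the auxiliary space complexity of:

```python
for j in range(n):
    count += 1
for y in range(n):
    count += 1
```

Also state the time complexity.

Space complexity: O(1).
Only a constant amount of auxiliary storage is used; nothing grows with n.
Time complexity: O(n).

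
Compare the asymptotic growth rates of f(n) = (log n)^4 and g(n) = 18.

f(n) = (log n)^4 grows faster: any unbounded function dominates a constant.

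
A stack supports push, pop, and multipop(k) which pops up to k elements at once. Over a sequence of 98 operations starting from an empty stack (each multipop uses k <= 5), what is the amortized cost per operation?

Each element is pushed exactly once and popped at most once (whether by pop or as part of a multipop). So the total number of individual pops over the whole sequence is at most the number of pushes, which is at most 98. Total work <= 2 * 98, hence O(1) amortized per operation.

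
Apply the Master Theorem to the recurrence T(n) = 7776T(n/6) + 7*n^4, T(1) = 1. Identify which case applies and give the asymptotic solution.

a=7776, b=6, f(n)=7*n^4.
log_6(7776) = 5 > 4.
Since f(n) = O(n^4) is polynomially smaller than n^5, Case 1 applies.
T(n) = Theta(n^5).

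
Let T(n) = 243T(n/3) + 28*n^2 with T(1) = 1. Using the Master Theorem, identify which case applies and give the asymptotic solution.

a=243, b=3, f(n)=28*n^2.
log_3(243) = 5 > 2.
Since f(n) = O(n^2) is polynomially smaller than n^5, Case 1 applies.
T(n) = Theta(n^5).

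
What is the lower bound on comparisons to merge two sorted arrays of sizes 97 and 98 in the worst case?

Adversary: with |97 - 98| <= 1 the inputs can be fully interleaved so that every adjacent pair in the merged output comes from different arrays. Then each of the 194 adjacent pairs must be directly compared, or the algorithm cannot determine their relative order. Standard merge meets this bound.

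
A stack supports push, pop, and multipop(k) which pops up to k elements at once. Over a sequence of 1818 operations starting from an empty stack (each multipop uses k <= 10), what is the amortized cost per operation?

Each element is pushed exactly once and popped at most once (whether by pop or as part of a multipop). So the total number of individual pops over the whole sequence is at most the number of pushes, which is at most 1818. Total work <= 2 * 1818, hence O(1) amortized per operation.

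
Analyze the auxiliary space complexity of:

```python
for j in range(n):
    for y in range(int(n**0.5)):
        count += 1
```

Space complexity: O(1).
Only a constant amount of auxiliary storage is used; nothing grows with n.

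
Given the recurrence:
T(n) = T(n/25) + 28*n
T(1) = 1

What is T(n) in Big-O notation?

Geometric series: 28*n*(1 + 1/25 + 1/25^2 + ...) = O(n). T(n) = O(n).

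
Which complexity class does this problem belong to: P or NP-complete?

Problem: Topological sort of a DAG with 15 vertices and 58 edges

This problem is in P: DFS-based topological sort runs in O(V+E).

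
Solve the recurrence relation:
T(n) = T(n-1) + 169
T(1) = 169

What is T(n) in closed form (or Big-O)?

Unrolling: T(n) = T(n-1) + 169 = T(n-2) + 2*169 = ... = T(1) + (n-1)*169 = 169 + (n-1)*169 = 169n.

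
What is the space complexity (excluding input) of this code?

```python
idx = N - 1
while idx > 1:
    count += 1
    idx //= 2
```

Space complexity: O(1).
Only a constant amount of auxiliary storage is used; nothing grows with n.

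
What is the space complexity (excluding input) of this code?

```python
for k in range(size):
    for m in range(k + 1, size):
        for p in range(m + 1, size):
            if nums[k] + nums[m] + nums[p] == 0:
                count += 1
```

Space complexity: O(1).
Only a constant amount of auxiliary storage is used; nothing grows with n.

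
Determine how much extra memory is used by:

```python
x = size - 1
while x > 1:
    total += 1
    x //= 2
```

Space complexity: O(1).
Only a constant amount of auxiliary storage is used; nothing grows with n.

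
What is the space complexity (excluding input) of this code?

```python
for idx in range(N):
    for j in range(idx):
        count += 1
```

Space complexity: O(1).
Only a constant amount of auxiliary storage is used; nothing grows with n.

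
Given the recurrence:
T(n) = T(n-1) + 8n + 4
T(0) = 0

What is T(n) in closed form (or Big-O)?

Dominant term in sum is 8*sum(i, i=1..n) = 8*n*(n+1)/2 = O(n^2).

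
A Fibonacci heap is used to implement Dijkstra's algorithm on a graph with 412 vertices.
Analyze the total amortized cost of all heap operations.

Dijkstra performs 412 insert, 412 extract-min, and at most E decrease-key operations. With Fibonacci heap: insert O(1) amortized, extract-min O(log n) amortized, decrease-key O(1) amortized. Total with n = 412: O(n * 1 + n * log n + E * 1) = O(n log n + E).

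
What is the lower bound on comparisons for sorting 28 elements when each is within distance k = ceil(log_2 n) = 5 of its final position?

Partition the 28 positions into floor(n/k) blocks of k = 5 consecutive positions; any permutation within a block keeps every element within k of its final position, so there are at least (k!)^(n/k) distinguishable inputs. Lower bound: log_2((k!)^(n/k)) = (n/k) * log_2(k!) = Theta(n log k); with k = ceil(log_2 n), this is Omega(n log log n).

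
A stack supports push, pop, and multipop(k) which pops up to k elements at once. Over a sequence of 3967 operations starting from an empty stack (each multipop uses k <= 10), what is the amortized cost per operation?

Each element is pushed exactly once and popped at most once (whether by pop or as part of a multipop). So the total number of individual pops over the whole sequence is at most the number of pushes, which is at most 3967. Total work <= 2 * 3967, hence O(1) amortized per operation.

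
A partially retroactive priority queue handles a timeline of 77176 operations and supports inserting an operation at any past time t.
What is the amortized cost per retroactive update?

Partially retroactive priority queues (Demaine-Iacono-Langerman) allow updates at past times with queries only at the present. With a balanced BST over the m = 77176 timeline events tracking bridges, each retroactive insert or delete is O(log m) amortized.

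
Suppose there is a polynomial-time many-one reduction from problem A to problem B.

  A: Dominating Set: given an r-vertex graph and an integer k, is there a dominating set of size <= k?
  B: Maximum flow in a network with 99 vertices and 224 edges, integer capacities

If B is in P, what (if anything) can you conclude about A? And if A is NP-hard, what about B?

A poly-time reduction A <=_p B means any A-instance can be transformed to a B-instance in poly time.
If B is in P: compose the reduction with B's poly-time algorithm to solve A in poly time, so A is in P.
If A is NP-hard: every NP problem reduces to A, which reduces to B; composing reductions, every NP problem reduces to B, so B is NP-hard.
(Here in fact A is NP-complete and B is in P, so no such reduction is known -- its existence would imply P = NP; the analysis concerns only what the assumed reduction would or would not let you conclude.)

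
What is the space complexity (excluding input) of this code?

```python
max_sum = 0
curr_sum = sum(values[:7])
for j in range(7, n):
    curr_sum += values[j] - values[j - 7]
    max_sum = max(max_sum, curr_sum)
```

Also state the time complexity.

Space complexity: O(1).
Only a constant amount of auxiliary storage is used; nothing grows with n.
Time complexity: O(n).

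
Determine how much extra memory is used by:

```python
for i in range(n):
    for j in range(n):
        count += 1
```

Space complexity: O(1).
Only a constant amount of auxiliary storage is used; nothing grows with n.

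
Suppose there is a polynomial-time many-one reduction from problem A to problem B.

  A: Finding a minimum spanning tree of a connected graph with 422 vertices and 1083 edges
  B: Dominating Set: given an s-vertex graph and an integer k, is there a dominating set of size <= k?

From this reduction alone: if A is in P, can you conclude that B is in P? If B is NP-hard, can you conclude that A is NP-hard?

A poly-time reduction A <=_p B transfers tractability DOWN (B easy => A easy) and hardness UP (A hard => B hard), not the reverse.
From A in P, the reduction alone does NOT give B in P: any problem in P trivially reduces to SAT, yet SAT is not known to be in P.
From B NP-hard, the reduction alone does NOT give A NP-hard: again, easy problems reduce to hard ones.
(Here in fact A is P and B is NP-complete.)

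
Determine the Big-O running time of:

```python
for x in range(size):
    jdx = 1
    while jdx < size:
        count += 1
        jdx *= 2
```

Time complexity: O(n log n).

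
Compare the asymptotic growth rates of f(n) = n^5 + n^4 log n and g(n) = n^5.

f(n) = n^5 + n^4 log n and g(n) = n^5 are Theta of each other: the lower-order n^4 log n term is o(n^5); both are Theta(n^5).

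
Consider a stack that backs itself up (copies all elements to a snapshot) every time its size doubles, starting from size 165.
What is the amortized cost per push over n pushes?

Backups occur at sizes 165, 330, 660, ..., copying 165 + 330 + 660 + ... <= 2n elements total (geometric series). Spread over n pushes, the amortized backup cost is O(1) per push.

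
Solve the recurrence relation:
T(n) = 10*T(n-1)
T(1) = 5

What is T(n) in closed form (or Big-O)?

Each step multiplies by 10. T(n) = T(1)*10^(n-1) = 5*10^(n-1).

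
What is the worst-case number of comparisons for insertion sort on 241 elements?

Insertion sort on reverse-sorted input: 1 + 2 + ... + (241-1) = 28920 comparisons.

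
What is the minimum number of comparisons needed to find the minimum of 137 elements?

Finding the minimum requires 136 comparisons, identical reasoning to finding the maximum. Each comparison eliminates one candidate.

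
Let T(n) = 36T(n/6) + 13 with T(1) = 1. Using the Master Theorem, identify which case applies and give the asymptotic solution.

a=36, b=6, f(n)=13.
log_6(36) = 2 > 0.
Since f(n) = O(n^0) is polynomially smaller than n^2, Case 1 applies.
T(n) = Theta(n^2).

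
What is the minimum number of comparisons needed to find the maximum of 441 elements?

Finding the maximum requires 440 comparisons. Each comparison eliminates exactly one candidate. With 441 candidates, we need 440 eliminations.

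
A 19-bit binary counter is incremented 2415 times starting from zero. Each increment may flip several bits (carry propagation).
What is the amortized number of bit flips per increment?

Bit i flips on every 2^i-th increment, so over 2415 increments bit i flips floor(2415/2^i) times. Summing over i: total flips < 2 * 2415. Amortized: < 2 = O(1) per increment.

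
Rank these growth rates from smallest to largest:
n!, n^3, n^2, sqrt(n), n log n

Ordered by growth rate: sqrt(n) < n log n < n^2 < n^3 < n!.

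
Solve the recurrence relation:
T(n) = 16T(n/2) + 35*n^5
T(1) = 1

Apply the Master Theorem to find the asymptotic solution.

a=16, b=2, f(n)=35*n^5. log_2(16) = 4 < 5. Case 3: T(n) = O(n^5).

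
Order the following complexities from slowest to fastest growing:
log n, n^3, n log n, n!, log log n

Ordered by growth rate: log log n < log n < n log n < n^3 < n!.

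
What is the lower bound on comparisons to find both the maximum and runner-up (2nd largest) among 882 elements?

Lower bound: finding the max needs 882-1 comparisons. By an adversary weight-doubling argument, the maximum element must personally win at least ceil(log_2(882)) = 10 comparisons in any correct algorithm. The 2nd largest is among those 10 direct losers, and distinguishing it requires 10-1 more comparisons. Total >= 882-1 + 10-1 = 890. A balanced tournament achieves this bound exactly.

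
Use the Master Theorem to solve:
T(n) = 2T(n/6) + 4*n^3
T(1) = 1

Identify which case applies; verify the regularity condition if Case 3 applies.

a=2, b=6, f(n)=4*n^3.
log_6(2) = 0.3869 < 3.
f(n) = Omega(n^(0.3869+epsilon)) for some epsilon > 0, so Case 3 is the candidate.
Regularity: a*f(n/b) = 2*4*(n/6)^3 = (2/216)*4*n^3 <= c*f(n) with c = 2/216 < 1. Satisfied.
Case 3: T(n) = Theta(n^3).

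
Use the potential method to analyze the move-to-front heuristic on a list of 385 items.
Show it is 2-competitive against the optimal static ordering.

Let Phi = number of inversions between the MTF list and the optimal static list (0 <= Phi <= C(385,2)). Accessing an element at MTF position k and optimal position j: the move-to-front destroys all k-1 inversions in front of it that are not in front in optimal (>= k-j of them) and creates at most j-1 new ones. Amortized cost <= k + (j-1) - (k-j) = 2j - 1 <= 2 * optimal cost.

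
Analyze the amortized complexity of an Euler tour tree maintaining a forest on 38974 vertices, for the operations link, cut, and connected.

An Euler tour tree stores each tree's Euler tour as a balanced BST keyed by tour position. On 38974 vertices: link concatenates two tours via O(1) splits/joins of size <= 2*38974 (O(log n)); cut splits the tour at the two occurrences of the edge (O(log n)); connected compares BST roots (O(log n) to find the root). All O(log n) amortized.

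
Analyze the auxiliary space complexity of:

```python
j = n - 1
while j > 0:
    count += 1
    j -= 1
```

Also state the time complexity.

Space complexity: O(1).
Only a constant amount of auxiliary storage is used; nothing grows with n.
Time complexity: O(n).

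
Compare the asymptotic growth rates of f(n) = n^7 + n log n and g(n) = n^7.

f(n) = n^7 + n log n and g(n) = n^7 are Theta of each other: the lower-order n log n term is o(n^7); both are Theta(n^7).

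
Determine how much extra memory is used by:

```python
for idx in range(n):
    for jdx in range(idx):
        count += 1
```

Space complexity: O(1).
Only a constant amount of auxiliary storage is used; nothing grows with n.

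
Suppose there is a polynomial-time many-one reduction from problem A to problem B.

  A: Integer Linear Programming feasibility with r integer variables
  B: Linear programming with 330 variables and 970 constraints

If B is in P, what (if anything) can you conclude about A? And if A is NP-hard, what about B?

A poly-time reduction A <=_p B means any A-instance can be transformed to a B-instance in poly time.
If B is in P: compose the reduction with B's poly-time algorithm to solve A in poly time, so A is in P.
If A is NP-hard: every NP problem reduces to A, which reduces to B; composing reductions, every NP problem reduces to B, so B is NP-hard.
(Here in fact A is NP-complete and B is in P, so no such reduction is known -- its existence would imply P = NP; the analysis concerns only what the assumed reduction would or would not let you conclude.)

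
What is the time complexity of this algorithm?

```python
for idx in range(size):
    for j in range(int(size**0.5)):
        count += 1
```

Time complexity: O(n * sqrt(n)).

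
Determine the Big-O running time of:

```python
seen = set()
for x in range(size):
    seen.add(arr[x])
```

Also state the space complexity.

Time complexity: O(n).
Space complexity: O(n).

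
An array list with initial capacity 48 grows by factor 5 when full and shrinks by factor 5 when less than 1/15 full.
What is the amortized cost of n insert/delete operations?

Using potential function Phi = |5*size - capacity|. Resizing costs are offset by potential release. Amortized O(1) per operation.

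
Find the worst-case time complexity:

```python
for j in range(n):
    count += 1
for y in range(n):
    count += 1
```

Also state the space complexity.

Time complexity: O(n).
Space complexity: O(1).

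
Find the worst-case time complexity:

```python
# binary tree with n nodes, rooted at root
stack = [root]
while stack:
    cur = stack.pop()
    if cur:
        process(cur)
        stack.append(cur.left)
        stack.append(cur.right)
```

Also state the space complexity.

Time complexity: O(n).
Space complexity: O(n).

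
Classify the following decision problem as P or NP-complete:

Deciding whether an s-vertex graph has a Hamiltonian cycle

This problem is NP-complete: one of Karp's 21 NP-complete problems.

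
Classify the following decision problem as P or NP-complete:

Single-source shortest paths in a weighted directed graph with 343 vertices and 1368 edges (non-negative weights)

This problem is in P: Dijkstra's algorithm runs in O((V+E) log V).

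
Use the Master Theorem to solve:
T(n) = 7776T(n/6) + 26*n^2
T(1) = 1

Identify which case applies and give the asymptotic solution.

a=7776, b=6, f(n)=26*n^2.
log_6(7776) = 5 > 2.
Since f(n) = O(n^2) is polynomially smaller than n^5, Case 1 applies.
T(n) = Theta(n^5).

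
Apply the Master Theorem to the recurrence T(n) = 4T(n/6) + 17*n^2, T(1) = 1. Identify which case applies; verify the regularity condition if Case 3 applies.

a=4, b=6, f(n)=17*n^2.
log_6(4) = 0.7737 < 2.
f(n) = Omega(n^(0.7737+epsilon)) for some epsilon > 0, so Case 3 is the candidate.
Regularity: a*f(n/b) = 4*17*(n/6)^2 = (4/36)*17*n^2 <= c*f(n) with c = 4/36 < 1. Satisfied.
Case 3: T(n) = Theta(n^2).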